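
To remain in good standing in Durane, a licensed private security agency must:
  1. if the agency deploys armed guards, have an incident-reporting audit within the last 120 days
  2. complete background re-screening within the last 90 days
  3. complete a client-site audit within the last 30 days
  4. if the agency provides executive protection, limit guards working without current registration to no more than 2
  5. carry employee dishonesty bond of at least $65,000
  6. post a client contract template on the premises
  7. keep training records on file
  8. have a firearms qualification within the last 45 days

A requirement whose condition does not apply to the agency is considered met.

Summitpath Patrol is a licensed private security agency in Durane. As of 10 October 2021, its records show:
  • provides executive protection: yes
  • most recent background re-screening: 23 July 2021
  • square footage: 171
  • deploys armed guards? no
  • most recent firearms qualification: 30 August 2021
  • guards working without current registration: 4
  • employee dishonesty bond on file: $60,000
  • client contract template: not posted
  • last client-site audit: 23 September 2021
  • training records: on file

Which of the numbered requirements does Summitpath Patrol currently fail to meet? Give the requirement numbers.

4, 5, 6

1. condition 'deploys armed guards' does not hold → requirement n/a → met
2. background re-screening 79 days ago vs limit 90 → met
3. client-site audit 17 days ago vs limit 30 → met
4. condition 'provides executive protection' holds; guards working without current registration 4 > 2 → not met
5. employee dishonesty bond $60,000 < $65,000 → not met
6. client contract template absent → not met
7. training records present → met
8. firearms qualification 41 days ago vs limit 45 → met
Not met: 4, 5, 6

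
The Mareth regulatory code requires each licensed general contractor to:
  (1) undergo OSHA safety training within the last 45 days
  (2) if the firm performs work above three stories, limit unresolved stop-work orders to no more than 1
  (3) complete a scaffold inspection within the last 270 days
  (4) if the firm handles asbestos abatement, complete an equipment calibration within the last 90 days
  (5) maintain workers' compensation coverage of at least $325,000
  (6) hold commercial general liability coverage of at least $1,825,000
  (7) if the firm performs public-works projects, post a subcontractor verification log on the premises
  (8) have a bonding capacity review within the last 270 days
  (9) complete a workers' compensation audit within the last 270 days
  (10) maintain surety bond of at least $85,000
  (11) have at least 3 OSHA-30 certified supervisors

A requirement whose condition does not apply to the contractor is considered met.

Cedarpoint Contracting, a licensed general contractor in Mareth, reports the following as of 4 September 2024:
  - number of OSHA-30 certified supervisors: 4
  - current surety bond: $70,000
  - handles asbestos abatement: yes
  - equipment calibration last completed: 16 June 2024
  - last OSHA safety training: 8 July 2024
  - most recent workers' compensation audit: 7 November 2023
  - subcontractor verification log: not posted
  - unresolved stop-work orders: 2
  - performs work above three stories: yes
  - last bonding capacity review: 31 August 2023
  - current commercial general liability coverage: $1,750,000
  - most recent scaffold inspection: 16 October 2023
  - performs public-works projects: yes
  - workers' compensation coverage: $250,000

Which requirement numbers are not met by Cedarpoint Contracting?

1, 2, 3, 5, 6, 7, 8, 9, 10

1. OSHA safety training 58 days ago vs limit 45 → not met
2. condition 'performs work above three stories' holds; unresolved stop-work orders 2 > 1 → not met
3. scaffold inspection 324 days ago vs limit 270 → not met
4. condition 'handles asbestos abatement' holds; equipment calibration 80 days ago vs limit 90 → met
5. workers' compensation coverage $250,000 < $325,000 → not met
6. commercial general liability coverage $1,750,000 < $1,825,000 → not met
7. condition 'performs public-works projects' holds; subcontractor verification log absent → not met
8. bonding capacity review 370 days ago vs limit 270 → not met
9. workers' compensation audit 302 days ago vs limit 270 → not met
10. surety bond $70,000 < $85,000 → not met
11. OSHA-30 certified supervisors 4 ≥ 3 → met
Not met: 1, 2, 3, 5, 6, 7, 8, 9, 10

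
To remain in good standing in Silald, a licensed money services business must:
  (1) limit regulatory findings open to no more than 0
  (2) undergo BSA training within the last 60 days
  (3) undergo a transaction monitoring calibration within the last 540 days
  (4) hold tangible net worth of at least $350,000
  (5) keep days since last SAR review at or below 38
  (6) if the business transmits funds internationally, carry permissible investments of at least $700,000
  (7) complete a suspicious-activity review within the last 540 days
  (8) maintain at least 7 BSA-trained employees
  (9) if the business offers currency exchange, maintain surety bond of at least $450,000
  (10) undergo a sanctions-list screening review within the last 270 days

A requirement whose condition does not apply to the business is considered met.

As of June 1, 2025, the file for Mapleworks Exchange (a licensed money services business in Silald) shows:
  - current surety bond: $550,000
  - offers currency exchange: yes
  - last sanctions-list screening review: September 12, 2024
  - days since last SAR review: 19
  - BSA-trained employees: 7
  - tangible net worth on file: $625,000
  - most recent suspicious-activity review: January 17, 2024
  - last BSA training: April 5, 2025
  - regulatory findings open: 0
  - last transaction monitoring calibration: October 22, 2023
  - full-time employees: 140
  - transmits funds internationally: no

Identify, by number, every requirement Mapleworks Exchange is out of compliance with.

1. regulatory findings open 0 ≤ 0 → met
2. BSA training 57 days ago vs limit 60 → met
3. transaction monitoring calibration 588 days ago vs limit 540 → not met
4. tangible net worth $625,000 ≥ $350,000 → met
5. days since last SAR review 19 ≤ 38 → met
6. condition 'transmits funds internationally' does not hold → requirement n/a → met
7. suspicious-activity review 501 days ago vs limit 540 → met
8. BSA-trained employees 7 ≥ 7 → met
9. condition 'offers currency exchange' holds; surety bond $550,000 ≥ $450,000 → met
10. sanctions-list screening review 262 days ago vs limit 270 → met
Not met: 3

3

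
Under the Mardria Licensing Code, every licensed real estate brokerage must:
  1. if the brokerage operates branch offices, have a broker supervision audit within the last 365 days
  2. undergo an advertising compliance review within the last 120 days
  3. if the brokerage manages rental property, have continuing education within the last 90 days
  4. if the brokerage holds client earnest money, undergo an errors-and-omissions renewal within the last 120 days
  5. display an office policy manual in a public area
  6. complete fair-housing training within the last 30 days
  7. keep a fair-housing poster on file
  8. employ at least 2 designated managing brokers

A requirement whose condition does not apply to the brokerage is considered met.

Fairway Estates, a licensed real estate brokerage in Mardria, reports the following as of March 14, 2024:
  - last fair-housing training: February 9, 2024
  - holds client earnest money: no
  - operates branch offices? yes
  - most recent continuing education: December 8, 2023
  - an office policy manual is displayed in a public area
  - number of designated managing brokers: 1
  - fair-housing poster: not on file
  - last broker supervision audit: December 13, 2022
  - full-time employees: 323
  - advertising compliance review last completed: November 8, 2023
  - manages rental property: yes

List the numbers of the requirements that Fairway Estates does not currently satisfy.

1, 2, 3, 6, 7, 8

1. condition 'operates branch offices' holds; broker supervision audit 457 days ago vs limit 365 → not met
2. advertising compliance review 127 days ago vs limit 120 → not met
3. condition 'manages rental property' holds; continuing education 97 days ago vs limit 90 → not met
4. condition 'holds client earnest money' does not hold → requirement n/a → met
5. office policy manual present → met
6. fair-housing training 34 days ago vs limit 30 → not met
7. fair-housing poster absent → not met
8. designated managing brokers 1 < 2 → not met
Not met: 1, 2, 3, 6, 7, 8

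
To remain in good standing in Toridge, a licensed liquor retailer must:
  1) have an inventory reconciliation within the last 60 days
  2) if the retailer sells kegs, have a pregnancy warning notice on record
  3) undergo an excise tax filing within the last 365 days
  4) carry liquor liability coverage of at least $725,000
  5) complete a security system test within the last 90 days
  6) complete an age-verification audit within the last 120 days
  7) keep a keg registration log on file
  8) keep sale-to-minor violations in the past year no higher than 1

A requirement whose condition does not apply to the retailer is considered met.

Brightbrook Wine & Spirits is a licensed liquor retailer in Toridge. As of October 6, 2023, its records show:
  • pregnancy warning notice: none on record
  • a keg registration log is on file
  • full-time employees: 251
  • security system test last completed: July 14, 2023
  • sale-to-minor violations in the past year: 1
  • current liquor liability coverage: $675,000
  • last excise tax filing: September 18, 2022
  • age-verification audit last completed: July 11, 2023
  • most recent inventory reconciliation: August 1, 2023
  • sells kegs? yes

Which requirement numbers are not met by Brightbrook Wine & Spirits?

1, 2, 3, 4

1. inventory reconciliation 66 days ago vs limit 60 → not met
2. condition 'sells kegs' holds; pregnancy warning notice absent → not met
3. excise tax filing 383 days ago vs limit 365 → not met
4. liquor liability coverage $675,000 < $725,000 → not met
5. security system test 84 days ago vs limit 90 → met
6. age-verification audit 87 days ago vs limit 120 → met
7. keg registration log present → met
8. sale-to-minor violations in the past year 1 ≤ 1 → met
Not met: 1, 2, 3, 4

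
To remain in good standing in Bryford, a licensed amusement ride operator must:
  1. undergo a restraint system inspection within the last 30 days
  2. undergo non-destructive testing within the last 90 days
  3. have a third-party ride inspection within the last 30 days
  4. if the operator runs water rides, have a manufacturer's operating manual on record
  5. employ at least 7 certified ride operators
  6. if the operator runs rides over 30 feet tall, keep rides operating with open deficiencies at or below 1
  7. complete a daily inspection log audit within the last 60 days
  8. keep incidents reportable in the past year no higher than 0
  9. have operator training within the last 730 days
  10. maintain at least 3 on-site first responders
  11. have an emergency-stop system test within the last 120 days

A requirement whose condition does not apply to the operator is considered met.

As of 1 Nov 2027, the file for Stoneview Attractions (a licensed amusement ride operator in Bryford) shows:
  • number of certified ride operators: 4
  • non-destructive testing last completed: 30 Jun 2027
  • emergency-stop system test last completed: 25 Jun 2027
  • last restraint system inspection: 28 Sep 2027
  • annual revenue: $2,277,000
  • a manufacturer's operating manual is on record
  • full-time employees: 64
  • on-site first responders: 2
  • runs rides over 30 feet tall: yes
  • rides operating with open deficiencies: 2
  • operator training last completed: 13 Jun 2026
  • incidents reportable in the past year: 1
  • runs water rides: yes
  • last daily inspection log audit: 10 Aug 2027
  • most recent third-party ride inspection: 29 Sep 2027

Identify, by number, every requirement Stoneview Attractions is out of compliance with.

1. restraint system inspection 34 days ago vs limit 30 → not met
2. non-destructive testing 124 days ago vs limit 90 → not met
3. third-party ride inspection 33 days ago vs limit 30 → not met
4. condition 'runs water rides' holds; manufacturer's operating manual present → met
5. certified ride operators 4 < 7 → not met
6. condition 'runs rides over 30 feet tall' holds; rides operating with open deficiencies 2 > 1 → not met
7. daily inspection log audit 83 days ago vs limit 60 → not met
8. incidents reportable in the past year 1 > 0 → not met
9. operator training 506 days ago vs limit 730 → met
10. on-site first responders 2 < 3 → not met
11. emergency-stop system test 129 days ago vs limit 120 → not met
Not met: 1, 2, 3, 5, 6, 7, 8, 10, 11

1, 2, 3, 5, 6, 7, 8, 10, 11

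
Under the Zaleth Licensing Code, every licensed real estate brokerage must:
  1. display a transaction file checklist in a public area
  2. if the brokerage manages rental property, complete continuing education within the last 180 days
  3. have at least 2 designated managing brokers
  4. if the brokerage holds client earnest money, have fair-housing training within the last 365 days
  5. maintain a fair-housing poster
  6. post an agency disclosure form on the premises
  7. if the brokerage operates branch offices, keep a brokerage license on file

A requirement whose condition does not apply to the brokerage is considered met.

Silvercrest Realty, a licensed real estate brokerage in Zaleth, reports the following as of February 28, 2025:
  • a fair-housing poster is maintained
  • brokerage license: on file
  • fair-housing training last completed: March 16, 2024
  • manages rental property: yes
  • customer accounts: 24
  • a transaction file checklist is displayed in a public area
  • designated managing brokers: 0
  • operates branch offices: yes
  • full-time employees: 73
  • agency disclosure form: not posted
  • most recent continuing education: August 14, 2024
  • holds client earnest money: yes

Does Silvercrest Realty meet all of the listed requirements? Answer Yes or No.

1. transaction file checklist present → met
2. condition 'manages rental property' holds; continuing education 198 days ago vs limit 180 → not met
3. designated managing brokers 0 < 2 → not met
4. condition 'holds client earnest money' holds; fair-housing training 349 days ago vs limit 365 → met
5. fair-housing poster present → met
6. agency disclosure form absent → not met
7. condition 'operates branch offices' holds; brokerage license present → met
Not met: 2, 3, 6

No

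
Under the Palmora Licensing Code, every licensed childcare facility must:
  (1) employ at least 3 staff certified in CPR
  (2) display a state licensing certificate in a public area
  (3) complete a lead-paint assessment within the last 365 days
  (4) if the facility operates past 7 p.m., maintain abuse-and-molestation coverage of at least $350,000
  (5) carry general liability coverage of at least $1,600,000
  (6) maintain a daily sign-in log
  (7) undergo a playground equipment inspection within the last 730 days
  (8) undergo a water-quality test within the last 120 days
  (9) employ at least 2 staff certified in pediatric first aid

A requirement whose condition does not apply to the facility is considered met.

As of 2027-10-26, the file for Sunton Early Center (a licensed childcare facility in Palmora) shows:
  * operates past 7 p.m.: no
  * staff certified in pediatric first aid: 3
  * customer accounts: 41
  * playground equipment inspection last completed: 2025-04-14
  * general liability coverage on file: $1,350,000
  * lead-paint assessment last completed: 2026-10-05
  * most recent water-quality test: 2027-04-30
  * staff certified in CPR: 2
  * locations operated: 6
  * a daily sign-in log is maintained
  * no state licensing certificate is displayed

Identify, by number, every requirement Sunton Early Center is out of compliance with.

1. staff certified in CPR 2 < 3 → not met
2. state licensing certificate absent → not met
3. lead-paint assessment 386 days ago vs limit 365 → not met
4. condition 'operates past 7 p.m.' does not hold → requirement n/a → met
5. general liability coverage $1,350,000 < $1,600,000 → not met
6. daily sign-in log present → met
7. playground equipment inspection 925 days ago vs limit 730 → not met
8. water-quality test 179 days ago vs limit 120 → not met
9. staff certified in pediatric first aid 3 ≥ 2 → met
Not met: 1, 2, 3, 5, 7, 8

1, 2, 3, 5, 7, 8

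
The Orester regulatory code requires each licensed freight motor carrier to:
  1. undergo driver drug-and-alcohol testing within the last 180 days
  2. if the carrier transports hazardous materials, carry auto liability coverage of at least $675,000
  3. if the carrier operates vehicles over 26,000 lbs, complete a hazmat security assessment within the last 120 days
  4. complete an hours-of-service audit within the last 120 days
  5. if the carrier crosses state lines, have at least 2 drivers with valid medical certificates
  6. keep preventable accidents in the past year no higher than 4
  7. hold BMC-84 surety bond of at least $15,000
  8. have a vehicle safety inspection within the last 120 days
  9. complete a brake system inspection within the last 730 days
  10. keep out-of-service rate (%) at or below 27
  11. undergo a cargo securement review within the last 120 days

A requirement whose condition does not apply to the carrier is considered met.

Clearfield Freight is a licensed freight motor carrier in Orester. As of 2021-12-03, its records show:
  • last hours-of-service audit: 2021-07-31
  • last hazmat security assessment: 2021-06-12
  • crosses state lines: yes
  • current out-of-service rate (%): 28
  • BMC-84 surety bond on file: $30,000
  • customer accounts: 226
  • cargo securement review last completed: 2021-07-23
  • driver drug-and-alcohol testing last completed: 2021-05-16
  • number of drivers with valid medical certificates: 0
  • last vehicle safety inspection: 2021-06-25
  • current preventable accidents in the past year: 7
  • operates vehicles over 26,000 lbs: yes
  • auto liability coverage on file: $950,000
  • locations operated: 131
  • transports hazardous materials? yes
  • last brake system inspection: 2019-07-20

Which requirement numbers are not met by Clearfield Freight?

1, 3, 4, 5, 6, 8, 9, 10, 11

1. driver drug-and-alcohol testing 201 days ago vs limit 180 → not met
2. condition 'transports hazardous materials' holds; auto liability coverage $950,000 ≥ $675,000 → met
3. condition 'operates vehicles over 26,000 lbs' holds; hazmat security assessment 174 days ago vs limit 120 → not met
4. hours-of-service audit 125 days ago vs limit 120 → not met
5. condition 'crosses state lines' holds; drivers with valid medical certificates 0 < 2 → not met
6. preventable accidents in the past year 7 > 4 → not met
7. BMC-84 surety bond $30,000 ≥ $15,000 → met
8. vehicle safety inspection 161 days ago vs limit 120 → not met
9. brake system inspection 867 days ago vs limit 730 → not met
10. out-of-service rate (%) 28 > 27 → not met
11. cargo securement review 133 days ago vs limit 120 → not met
Not met: 1, 3, 4, 5, 6, 8, 9, 10, 11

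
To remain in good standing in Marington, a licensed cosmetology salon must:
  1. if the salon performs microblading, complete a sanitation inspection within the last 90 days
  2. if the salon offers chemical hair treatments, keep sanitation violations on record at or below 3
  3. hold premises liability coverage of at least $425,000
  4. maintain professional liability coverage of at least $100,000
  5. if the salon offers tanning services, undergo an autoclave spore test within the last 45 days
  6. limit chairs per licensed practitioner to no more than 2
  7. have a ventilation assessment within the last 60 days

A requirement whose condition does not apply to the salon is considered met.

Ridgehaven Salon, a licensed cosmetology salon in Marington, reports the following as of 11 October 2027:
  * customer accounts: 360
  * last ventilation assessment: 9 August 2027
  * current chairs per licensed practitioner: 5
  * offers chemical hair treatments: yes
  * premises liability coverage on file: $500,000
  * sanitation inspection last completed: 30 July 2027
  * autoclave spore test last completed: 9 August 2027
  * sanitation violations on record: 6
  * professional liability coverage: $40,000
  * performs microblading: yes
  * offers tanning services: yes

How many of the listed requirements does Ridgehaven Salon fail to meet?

5

1. condition 'performs microblading' holds; sanitation inspection 73 days ago vs limit 90 → met
2. condition 'offers chemical hair treatments' holds; sanitation violations on record 6 > 3 → not met
3. premises liability coverage $500,000 ≥ $425,000 → met
4. professional liability coverage $40,000 < $100,000 → not met
5. condition 'offers tanning services' holds; autoclave spore test 63 days ago vs limit 45 → not met
6. chairs per licensed practitioner 5 > 2 → not met
7. ventilation assessment 63 days ago vs limit 60 → not met
Not met: 5 of 7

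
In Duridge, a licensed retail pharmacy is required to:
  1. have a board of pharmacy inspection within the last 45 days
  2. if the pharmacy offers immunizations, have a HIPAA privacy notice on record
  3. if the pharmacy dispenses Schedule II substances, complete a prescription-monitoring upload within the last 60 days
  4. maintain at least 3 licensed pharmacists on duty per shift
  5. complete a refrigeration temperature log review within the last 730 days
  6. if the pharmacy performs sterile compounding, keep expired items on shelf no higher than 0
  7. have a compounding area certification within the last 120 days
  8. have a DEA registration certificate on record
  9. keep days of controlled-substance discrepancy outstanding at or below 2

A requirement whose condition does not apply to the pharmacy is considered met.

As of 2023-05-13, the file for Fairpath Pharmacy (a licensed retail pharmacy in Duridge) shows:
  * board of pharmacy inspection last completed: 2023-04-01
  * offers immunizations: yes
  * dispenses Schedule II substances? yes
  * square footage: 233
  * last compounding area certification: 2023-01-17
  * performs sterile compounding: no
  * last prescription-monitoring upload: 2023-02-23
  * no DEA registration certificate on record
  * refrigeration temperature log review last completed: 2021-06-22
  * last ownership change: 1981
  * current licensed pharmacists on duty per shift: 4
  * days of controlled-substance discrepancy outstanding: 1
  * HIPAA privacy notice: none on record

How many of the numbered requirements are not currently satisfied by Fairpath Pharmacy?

1. board of pharmacy inspection 42 days ago vs limit 45 → met
2. condition 'offers immunizations' holds; HIPAA privacy notice absent → not met
3. condition 'dispenses Schedule II substances' holds; prescription-monitoring upload 79 days ago vs limit 60 → not met
4. licensed pharmacists on duty per shift 4 ≥ 3 → met
5. refrigeration temperature log review 690 days ago vs limit 730 → met
6. condition 'performs sterile compounding' does not hold → requirement n/a → met
7. compounding area certification 116 days ago vs limit 120 → met
8. DEA registration certificate absent → not met
9. days of controlled-substance discrepancy outstanding 1 ≤ 2 → met
Not met: 3 of 9

3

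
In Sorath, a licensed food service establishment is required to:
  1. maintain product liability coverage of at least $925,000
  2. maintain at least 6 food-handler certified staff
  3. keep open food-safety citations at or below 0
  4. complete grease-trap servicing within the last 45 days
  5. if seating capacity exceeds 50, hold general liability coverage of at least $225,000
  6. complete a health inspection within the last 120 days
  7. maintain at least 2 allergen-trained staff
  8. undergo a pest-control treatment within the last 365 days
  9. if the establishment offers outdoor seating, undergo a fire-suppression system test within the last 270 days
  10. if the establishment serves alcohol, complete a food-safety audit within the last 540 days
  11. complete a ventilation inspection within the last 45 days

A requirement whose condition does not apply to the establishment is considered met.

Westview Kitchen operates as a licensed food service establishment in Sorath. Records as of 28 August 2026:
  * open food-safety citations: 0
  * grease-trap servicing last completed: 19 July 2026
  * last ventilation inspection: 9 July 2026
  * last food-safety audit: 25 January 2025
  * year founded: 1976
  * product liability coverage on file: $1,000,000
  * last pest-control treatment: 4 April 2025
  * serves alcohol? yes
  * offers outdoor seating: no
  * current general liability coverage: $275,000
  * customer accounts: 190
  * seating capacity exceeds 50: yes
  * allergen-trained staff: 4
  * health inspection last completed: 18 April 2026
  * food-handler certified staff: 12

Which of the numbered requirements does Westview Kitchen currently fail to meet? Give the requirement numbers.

6, 8, 10, 11

1. product liability coverage $1,000,000 ≥ $925,000 → met
2. food-handler certified staff 12 ≥ 6 → met
3. open food-safety citations 0 ≤ 0 → met
4. grease-trap servicing 40 days ago vs limit 45 → met
5. condition 'seating capacity exceeds 50' holds; general liability coverage $275,000 ≥ $225,000 → met
6. health inspection 132 days ago vs limit 120 → not met
7. allergen-trained staff 4 ≥ 2 → met
8. pest-control treatment 511 days ago vs limit 365 → not met
9. condition 'offers outdoor seating' does not hold → requirement n/a → met
10. condition 'serves alcohol' holds; food-safety audit 580 days ago vs limit 540 → not met
11. ventilation inspection 50 days ago vs limit 45 → not met
Not met: 6, 8, 10, 11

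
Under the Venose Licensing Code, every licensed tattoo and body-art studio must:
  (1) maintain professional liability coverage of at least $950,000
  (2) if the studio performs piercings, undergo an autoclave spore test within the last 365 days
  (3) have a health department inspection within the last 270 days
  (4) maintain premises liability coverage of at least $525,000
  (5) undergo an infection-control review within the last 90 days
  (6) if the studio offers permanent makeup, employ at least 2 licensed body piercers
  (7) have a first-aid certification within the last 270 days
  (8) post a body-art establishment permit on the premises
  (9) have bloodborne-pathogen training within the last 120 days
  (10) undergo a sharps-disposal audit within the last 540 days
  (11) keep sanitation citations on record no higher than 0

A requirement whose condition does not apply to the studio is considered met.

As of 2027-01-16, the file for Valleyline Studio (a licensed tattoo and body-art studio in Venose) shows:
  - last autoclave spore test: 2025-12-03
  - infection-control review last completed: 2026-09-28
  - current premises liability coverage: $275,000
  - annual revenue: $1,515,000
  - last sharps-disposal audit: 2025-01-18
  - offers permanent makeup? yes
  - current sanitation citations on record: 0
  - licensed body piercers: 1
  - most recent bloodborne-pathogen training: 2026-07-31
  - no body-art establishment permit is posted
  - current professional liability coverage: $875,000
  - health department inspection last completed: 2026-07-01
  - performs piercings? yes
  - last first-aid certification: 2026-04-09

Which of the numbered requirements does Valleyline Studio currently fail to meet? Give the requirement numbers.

1, 2, 4, 5, 6, 7, 8, 9, 10

1. professional liability coverage $875,000 < $950,000 → not met
2. condition 'performs piercings' holds; autoclave spore test 409 days ago vs limit 365 → not met
3. health department inspection 199 days ago vs limit 270 → met
4. premises liability coverage $275,000 < $525,000 → not met
5. infection-control review 110 days ago vs limit 90 → not met
6. condition 'offers permanent makeup' holds; licensed body piercers 1 < 2 → not met
7. first-aid certification 282 days ago vs limit 270 → not met
8. body-art establishment permit absent → not met
9. bloodborne-pathogen training 169 days ago vs limit 120 → not met
10. sharps-disposal audit 728 days ago vs limit 540 → not met
11. sanitation citations on record 0 ≤ 0 → met
Not met: 1, 2, 4, 5, 6, 7, 8, 9, 10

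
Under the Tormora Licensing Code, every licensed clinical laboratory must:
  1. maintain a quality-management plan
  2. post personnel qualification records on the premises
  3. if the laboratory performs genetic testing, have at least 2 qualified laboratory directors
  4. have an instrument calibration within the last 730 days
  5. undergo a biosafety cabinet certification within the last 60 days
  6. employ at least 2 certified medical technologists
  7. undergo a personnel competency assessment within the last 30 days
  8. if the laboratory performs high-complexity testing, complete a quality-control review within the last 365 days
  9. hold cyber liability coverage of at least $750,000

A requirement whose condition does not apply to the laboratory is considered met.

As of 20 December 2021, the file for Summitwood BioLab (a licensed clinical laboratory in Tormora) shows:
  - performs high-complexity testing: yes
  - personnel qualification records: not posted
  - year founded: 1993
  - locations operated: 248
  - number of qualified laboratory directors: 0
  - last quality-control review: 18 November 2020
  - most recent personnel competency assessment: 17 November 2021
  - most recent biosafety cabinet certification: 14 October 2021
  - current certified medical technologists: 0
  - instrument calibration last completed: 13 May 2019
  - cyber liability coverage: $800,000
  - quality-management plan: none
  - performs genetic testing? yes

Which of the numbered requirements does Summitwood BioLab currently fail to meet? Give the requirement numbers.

1, 2, 3, 4, 5, 6, 7, 8

1. quality-management plan absent → not met
2. personnel qualification records absent → not met
3. condition 'performs genetic testing' holds; qualified laboratory directors 0 < 2 → not met
4. instrument calibration 952 days ago vs limit 730 → not met
5. biosafety cabinet certification 67 days ago vs limit 60 → not met
6. certified medical technologists 0 < 2 → not met
7. personnel competency assessment 33 days ago vs limit 30 → not met
8. condition 'performs high-complexity testing' holds; quality-control review 397 days ago vs limit 365 → not met
9. cyber liability coverage $800,000 ≥ $750,000 → met
Not met: 1, 2, 3, 4, 5, 6, 7, 8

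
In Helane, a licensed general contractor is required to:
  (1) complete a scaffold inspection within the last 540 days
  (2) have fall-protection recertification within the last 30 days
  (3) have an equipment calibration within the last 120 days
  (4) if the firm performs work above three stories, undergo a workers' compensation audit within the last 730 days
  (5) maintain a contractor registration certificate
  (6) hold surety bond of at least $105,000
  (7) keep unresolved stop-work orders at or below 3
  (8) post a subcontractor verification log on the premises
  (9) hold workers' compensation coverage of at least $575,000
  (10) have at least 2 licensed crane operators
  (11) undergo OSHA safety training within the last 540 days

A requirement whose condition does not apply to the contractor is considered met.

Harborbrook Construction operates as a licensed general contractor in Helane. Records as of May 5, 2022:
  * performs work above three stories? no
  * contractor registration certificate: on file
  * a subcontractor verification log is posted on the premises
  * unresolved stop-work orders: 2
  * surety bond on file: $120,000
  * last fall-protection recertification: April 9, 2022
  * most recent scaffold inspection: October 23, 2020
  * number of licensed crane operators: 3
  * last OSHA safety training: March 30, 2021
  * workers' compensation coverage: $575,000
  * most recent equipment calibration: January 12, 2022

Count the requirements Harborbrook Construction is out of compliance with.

1

1. scaffold inspection 559 days ago vs limit 540 → not met
2. fall-protection recertification 26 days ago vs limit 30 → met
3. equipment calibration 113 days ago vs limit 120 → met
4. condition 'performs work above three stories' does not hold → requirement n/a → met
5. contractor registration certificate present → met
6. surety bond $120,000 ≥ $105,000 → met
7. unresolved stop-work orders 2 ≤ 3 → met
8. subcontractor verification log present → met
9. workers' compensation coverage $575,000 ≥ $575,000 → met
10. licensed crane operators 3 ≥ 2 → met
11. OSHA safety training 401 days ago vs limit 540 → met
Not met: 1 of 11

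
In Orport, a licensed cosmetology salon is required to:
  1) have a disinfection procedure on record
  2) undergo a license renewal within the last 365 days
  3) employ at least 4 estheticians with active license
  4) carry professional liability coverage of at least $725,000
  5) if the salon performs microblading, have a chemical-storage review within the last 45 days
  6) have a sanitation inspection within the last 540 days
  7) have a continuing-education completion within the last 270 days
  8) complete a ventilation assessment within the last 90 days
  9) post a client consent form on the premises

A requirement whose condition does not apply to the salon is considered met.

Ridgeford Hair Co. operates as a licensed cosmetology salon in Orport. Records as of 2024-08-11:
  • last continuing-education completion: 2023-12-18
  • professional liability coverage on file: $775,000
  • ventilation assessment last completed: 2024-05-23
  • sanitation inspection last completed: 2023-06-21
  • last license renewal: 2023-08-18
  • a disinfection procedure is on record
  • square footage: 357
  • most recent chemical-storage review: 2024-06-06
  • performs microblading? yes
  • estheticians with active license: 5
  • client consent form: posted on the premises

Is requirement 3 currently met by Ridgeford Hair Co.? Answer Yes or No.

Yes

3. estheticians with active license 5 ≥ 4 → met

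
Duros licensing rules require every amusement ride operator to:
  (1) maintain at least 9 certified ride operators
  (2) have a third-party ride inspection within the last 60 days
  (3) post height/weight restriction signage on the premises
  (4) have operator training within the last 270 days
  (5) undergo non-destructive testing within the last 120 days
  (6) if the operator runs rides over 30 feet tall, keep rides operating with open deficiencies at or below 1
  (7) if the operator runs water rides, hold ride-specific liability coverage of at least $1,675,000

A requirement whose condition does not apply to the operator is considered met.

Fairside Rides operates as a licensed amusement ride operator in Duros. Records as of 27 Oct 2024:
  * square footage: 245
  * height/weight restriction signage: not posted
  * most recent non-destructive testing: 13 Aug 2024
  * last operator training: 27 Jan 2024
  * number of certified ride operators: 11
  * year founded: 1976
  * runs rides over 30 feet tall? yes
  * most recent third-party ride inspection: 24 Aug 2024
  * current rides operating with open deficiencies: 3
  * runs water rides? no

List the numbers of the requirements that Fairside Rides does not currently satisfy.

2, 3, 4, 6

1. certified ride operators 11 ≥ 9 → met
2. third-party ride inspection 64 days ago vs limit 60 → not met
3. height/weight restriction signage absent → not met
4. operator training 274 days ago vs limit 270 → not met
5. non-destructive testing 75 days ago vs limit 120 → met
6. condition 'runs rides over 30 feet tall' holds; rides operating with open deficiencies 3 > 1 → not met
7. condition 'runs water rides' does not hold → requirement n/a → met
Not met: 2, 3, 4, 6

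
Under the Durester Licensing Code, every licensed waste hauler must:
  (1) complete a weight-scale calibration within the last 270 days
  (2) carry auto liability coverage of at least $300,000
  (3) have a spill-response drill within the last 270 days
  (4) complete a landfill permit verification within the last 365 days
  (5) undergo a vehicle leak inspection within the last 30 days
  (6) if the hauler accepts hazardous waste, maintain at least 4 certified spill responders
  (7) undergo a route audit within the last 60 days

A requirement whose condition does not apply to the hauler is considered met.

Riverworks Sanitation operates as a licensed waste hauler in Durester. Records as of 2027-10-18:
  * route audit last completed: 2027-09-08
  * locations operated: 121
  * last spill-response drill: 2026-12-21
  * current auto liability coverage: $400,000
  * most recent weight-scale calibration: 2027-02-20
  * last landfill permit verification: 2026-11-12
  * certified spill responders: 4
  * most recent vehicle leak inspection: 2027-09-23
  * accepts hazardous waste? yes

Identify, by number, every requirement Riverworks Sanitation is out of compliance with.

1. weight-scale calibration 240 days ago vs limit 270 → met
2. auto liability coverage $400,000 ≥ $300,000 → met
3. spill-response drill 301 days ago vs limit 270 → not met
4. landfill permit verification 340 days ago vs limit 365 → met
5. vehicle leak inspection 25 days ago vs limit 30 → met
6. condition 'accepts hazardous waste' holds; certified spill responders 4 ≥ 4 → met
7. route audit 40 days ago vs limit 60 → met
Not met: 3

3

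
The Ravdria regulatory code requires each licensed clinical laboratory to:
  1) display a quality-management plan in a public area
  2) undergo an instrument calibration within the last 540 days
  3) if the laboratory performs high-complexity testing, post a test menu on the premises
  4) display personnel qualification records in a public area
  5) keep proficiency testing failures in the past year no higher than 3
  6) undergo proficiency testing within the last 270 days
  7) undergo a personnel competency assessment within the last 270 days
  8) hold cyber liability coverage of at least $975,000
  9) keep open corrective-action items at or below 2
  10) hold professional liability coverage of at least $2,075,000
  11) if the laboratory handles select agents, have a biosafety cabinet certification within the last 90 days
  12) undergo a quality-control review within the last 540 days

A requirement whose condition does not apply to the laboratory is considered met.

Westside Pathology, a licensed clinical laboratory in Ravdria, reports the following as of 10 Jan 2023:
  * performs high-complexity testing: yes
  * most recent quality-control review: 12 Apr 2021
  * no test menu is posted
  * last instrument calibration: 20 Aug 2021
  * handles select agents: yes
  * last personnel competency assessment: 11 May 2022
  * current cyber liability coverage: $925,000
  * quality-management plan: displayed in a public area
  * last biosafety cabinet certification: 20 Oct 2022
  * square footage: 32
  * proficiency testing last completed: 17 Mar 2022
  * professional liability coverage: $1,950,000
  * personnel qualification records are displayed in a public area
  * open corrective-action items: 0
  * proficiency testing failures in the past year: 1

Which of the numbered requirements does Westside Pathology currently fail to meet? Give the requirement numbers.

3, 6, 8, 10, 12

1. quality-management plan present → met
2. instrument calibration 508 days ago vs limit 540 → met
3. condition 'performs high-complexity testing' holds; test menu absent → not met
4. personnel qualification records present → met
5. proficiency testing failures in the past year 1 ≤ 3 → met
6. proficiency testing 299 days ago vs limit 270 → not met
7. personnel competency assessment 244 days ago vs limit 270 → met
8. cyber liability coverage $925,000 < $975,000 → not met
9. open corrective-action items 0 ≤ 2 → met
10. professional liability coverage $1,950,000 < $2,075,000 → not met
11. condition 'handles select agents' holds; biosafety cabinet certification 82 days ago vs limit 90 → met
12. quality-control review 638 days ago vs limit 540 → not met
Not met: 3, 6, 8, 10, 12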